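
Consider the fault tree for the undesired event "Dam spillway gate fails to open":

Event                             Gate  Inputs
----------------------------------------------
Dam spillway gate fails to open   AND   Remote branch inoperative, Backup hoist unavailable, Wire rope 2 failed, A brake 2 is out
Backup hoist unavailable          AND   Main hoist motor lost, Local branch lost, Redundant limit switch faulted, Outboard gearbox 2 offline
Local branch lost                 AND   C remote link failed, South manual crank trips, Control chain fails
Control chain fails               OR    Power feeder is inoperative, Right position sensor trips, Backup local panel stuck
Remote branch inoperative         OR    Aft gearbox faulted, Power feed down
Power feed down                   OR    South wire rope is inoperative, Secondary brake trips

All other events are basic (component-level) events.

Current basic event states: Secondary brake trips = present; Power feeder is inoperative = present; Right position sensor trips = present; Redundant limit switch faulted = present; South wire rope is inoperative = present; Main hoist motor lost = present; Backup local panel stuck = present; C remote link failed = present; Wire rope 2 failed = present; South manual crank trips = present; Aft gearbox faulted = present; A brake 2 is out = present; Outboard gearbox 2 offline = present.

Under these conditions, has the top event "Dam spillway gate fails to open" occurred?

Yes

Power feed down [OR]: South wire rope is inoperative=occurs, Secondary brake trips=occurs → at least one input occurs → occurs.
Remote branch inoperative [OR]: Aft gearbox faulted=occurs, Power feed down=occurs → at least one input occurs → occurs.
Control chain fails [OR]: Power feeder is inoperative=occurs, Right position sensor trips=occurs, Backup local panel stuck=occurs → at least one input occurs → occurs.
Local branch lost [AND]: C remote link failed=occurs, South manual crank trips=occurs, Control chain fails=occurs → all inputs occur → occurs.
Backup hoist unavailable [AND]: Main hoist motor lost=occurs, Local branch lost=occurs, Redundant limit switch faulted=occurs, Outboard gearbox 2 offline=occurs → all inputs occur → occurs.
Dam spillway gate fails to open [AND]: Remote branch inoperative=occurs, Backup hoist unavailable=occurs, Wire rope 2 failed=occurs, A brake 2 is out=occurs → all inputs occur → occurs.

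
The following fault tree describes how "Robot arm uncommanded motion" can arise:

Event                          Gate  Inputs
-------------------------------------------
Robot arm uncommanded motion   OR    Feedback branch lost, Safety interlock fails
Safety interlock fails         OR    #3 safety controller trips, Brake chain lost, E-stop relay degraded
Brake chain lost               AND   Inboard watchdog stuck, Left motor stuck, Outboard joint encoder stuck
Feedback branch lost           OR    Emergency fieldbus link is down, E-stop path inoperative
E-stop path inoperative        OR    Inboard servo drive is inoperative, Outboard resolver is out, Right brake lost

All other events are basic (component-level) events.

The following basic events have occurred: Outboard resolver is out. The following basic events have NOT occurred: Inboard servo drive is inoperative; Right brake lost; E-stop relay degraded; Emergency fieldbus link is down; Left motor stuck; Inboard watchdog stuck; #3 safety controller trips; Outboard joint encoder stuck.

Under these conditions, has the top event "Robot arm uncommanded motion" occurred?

E-stop path inoperative [OR]: Inboard servo drive is inoperative=not, Outboard resolver is out=occurs, Right brake lost=not → at least one input occurs → occurs.
Feedback branch lost [OR]: Emergency fieldbus link is down=not, E-stop path inoperative=occurs → at least one input occurs → occurs.
Brake chain lost [AND]: Inboard watchdog stuck=not, Left motor stuck=not, Outboard joint encoder stuck=not → not all inputs occur → does not occur.
Safety interlock fails [OR]: #3 safety controller trips=not, Brake chain lost=not, E-stop relay degraded=not → no input occurs → does not occur.
Robot arm uncommanded motion [OR]: Feedback branch lost=occurs, Safety interlock fails=not → at least one input occurs → occurs.

Yes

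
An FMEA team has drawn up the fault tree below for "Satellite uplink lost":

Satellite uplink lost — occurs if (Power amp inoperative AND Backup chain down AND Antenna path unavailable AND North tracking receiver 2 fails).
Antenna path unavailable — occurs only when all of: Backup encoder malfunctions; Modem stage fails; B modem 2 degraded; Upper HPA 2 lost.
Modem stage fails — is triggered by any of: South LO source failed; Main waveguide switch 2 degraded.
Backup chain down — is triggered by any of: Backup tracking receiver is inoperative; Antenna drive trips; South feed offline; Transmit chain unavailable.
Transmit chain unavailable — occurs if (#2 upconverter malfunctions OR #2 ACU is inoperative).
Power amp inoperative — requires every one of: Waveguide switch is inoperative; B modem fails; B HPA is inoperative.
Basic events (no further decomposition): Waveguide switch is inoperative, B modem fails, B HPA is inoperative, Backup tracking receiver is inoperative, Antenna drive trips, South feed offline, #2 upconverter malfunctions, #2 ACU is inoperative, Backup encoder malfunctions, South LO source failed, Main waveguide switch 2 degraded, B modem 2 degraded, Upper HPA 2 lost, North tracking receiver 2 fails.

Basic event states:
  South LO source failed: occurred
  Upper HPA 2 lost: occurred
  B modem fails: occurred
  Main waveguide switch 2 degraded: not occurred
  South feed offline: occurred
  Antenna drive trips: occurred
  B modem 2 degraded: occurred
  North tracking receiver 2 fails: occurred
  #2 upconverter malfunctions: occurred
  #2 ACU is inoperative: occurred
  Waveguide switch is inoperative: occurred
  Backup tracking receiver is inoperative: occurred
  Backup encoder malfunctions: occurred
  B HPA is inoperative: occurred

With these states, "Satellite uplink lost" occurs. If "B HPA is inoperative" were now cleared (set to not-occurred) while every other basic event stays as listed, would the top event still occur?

Counterfactual: set "B HPA is inoperative" to not occurred.
Power amp inoperative [AND]: Waveguide switch is inoperative=occurs, B modem fails=occurs, B HPA is inoperative=not → not all inputs occur → does not occur.
Transmit chain unavailable [OR]: #2 upconverter malfunctions=occurs, #2 ACU is inoperative=occurs → at least one input occurs → occurs.
Backup chain down [OR]: Backup tracking receiver is inoperative=occurs, Antenna drive trips=occurs, South feed offline=occurs, Transmit chain unavailable=occurs → at least one input occurs → occurs.
Modem stage fails [OR]: South LO source failed=occurs, Main waveguide switch 2 degraded=not → at least one input occurs → occurs.
Antenna path unavailable [AND]: Backup encoder malfunctions=occurs, Modem stage fails=occurs, B modem 2 degraded=occurs, Upper HPA 2 lost=occurs → all inputs occur → occurs.
Satellite uplink lost [AND]: Power amp inoperative=not, Backup chain down=occurs, Antenna path unavailable=occurs, North tracking receiver 2 fails=occurs → not all inputs occur → does not occur.

No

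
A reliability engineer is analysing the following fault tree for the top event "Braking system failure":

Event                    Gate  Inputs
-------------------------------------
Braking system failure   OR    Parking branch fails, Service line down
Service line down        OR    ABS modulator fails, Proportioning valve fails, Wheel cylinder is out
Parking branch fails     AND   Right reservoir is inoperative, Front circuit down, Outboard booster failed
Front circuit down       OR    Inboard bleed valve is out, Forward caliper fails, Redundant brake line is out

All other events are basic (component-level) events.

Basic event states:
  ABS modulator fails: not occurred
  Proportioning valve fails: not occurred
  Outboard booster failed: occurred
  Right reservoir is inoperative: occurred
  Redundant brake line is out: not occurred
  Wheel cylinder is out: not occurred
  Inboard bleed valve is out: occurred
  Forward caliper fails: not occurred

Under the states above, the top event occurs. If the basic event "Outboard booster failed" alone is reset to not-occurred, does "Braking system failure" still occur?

No

Counterfactual: set "Outboard booster failed" to not occurred.
Front circuit down [OR]: Inboard bleed valve is out=occurs, Forward caliper fails=not, Redundant brake line is out=not → at least one input occurs → occurs.
Parking branch fails [AND]: Right reservoir is inoperative=occurs, Front circuit down=occurs, Outboard booster failed=not → not all inputs occur → does not occur.
Service line down [OR]: ABS modulator fails=not, Proportioning valve fails=not, Wheel cylinder is out=not → no input occurs → does not occur.
Braking system failure [OR]: Parking branch fails=not, Service line down=not → no input occurs → does not occur.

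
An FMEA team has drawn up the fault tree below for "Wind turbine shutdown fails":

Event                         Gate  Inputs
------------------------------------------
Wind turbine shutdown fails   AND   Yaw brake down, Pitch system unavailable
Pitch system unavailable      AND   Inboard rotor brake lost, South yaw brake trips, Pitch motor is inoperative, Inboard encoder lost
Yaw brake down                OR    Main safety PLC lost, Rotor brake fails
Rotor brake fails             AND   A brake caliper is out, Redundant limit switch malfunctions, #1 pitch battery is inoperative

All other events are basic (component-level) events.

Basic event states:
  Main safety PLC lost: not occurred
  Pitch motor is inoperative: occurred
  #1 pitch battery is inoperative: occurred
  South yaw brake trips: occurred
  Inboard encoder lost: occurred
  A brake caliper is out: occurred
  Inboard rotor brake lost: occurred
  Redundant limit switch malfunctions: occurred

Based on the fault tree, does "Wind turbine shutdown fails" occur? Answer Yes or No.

Yes

Rotor brake fails [AND]: A brake caliper is out=occurs, Redundant limit switch malfunctions=occurs, #1 pitch battery is inoperative=occurs → all inputs occur → occurs.
Yaw brake down [OR]: Main safety PLC lost=not, Rotor brake fails=occurs → at least one input occurs → occurs.
Pitch system unavailable [AND]: Inboard rotor brake lost=occurs, South yaw brake trips=occurs, Pitch motor is inoperative=occurs, Inboard encoder lost=occurs → all inputs occur → occurs.
Wind turbine shutdown fails [AND]: Yaw brake down=occurs, Pitch system unavailable=occurs → all inputs occur → occurs.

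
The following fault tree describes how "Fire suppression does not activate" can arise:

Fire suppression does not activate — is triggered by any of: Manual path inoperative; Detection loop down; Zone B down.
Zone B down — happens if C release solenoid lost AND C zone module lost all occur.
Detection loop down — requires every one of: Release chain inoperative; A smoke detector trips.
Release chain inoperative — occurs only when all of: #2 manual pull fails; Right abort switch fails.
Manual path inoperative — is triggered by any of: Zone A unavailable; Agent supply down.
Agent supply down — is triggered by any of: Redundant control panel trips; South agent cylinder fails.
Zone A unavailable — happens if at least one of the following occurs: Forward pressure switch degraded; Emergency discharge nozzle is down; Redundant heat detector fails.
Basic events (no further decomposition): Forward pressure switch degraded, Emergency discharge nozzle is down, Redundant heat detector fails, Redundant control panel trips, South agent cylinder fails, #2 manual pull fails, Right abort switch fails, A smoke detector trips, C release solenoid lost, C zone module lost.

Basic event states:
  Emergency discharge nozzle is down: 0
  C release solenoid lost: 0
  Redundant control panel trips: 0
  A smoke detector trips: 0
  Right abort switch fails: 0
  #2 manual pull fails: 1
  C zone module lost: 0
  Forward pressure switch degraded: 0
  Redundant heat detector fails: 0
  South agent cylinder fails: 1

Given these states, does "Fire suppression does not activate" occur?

Yes

Zone A unavailable [OR]: Forward pressure switch degraded=not, Emergency discharge nozzle is down=not, Redundant heat detector fails=not → no input occurs → does not occur.
Agent supply down [OR]: Redundant control panel trips=not, South agent cylinder fails=occurs → at least one input occurs → occurs.
Manual path inoperative [OR]: Zone A unavailable=not, Agent supply down=occurs → at least one input occurs → occurs.
Release chain inoperative [AND]: #2 manual pull fails=occurs, Right abort switch fails=not → not all inputs occur → does not occur.
Detection loop down [AND]: Release chain inoperative=not, A smoke detector trips=not → not all inputs occur → does not occur.
Zone B down [AND]: C release solenoid lost=not, C zone module lost=not → not all inputs occur → does not occur.
Fire suppression does not activate [OR]: Manual path inoperative=occurs, Detection loop down=not, Zone B down=not → at least one input occurs → occurs.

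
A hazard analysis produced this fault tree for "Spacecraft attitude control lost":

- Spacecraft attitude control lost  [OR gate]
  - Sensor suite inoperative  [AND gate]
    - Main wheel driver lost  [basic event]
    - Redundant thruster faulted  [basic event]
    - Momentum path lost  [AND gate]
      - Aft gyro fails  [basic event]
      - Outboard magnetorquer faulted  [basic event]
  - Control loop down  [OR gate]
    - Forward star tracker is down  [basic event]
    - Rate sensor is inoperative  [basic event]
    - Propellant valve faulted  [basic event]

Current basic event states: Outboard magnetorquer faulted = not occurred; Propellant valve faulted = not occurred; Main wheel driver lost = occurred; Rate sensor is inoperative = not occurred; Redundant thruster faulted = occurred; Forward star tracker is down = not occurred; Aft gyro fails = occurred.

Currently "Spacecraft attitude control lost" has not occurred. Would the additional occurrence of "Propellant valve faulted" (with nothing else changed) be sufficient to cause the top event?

Counterfactual: set "Propellant valve faulted" to occurred.
Momentum path lost [AND]: Aft gyro fails=occurs, Outboard magnetorquer faulted=not → not all inputs occur → does not occur.
Sensor suite inoperative [AND]: Main wheel driver lost=occurs, Redundant thruster faulted=occurs, Momentum path lost=not → not all inputs occur → does not occur.
Control loop down [OR]: Forward star tracker is down=not, Rate sensor is inoperative=not, Propellant valve faulted=occurs → at least one input occurs → occurs.
Spacecraft attitude control lost [OR]: Sensor suite inoperative=not, Control loop down=occurs → at least one input occurs → occurs.

Yes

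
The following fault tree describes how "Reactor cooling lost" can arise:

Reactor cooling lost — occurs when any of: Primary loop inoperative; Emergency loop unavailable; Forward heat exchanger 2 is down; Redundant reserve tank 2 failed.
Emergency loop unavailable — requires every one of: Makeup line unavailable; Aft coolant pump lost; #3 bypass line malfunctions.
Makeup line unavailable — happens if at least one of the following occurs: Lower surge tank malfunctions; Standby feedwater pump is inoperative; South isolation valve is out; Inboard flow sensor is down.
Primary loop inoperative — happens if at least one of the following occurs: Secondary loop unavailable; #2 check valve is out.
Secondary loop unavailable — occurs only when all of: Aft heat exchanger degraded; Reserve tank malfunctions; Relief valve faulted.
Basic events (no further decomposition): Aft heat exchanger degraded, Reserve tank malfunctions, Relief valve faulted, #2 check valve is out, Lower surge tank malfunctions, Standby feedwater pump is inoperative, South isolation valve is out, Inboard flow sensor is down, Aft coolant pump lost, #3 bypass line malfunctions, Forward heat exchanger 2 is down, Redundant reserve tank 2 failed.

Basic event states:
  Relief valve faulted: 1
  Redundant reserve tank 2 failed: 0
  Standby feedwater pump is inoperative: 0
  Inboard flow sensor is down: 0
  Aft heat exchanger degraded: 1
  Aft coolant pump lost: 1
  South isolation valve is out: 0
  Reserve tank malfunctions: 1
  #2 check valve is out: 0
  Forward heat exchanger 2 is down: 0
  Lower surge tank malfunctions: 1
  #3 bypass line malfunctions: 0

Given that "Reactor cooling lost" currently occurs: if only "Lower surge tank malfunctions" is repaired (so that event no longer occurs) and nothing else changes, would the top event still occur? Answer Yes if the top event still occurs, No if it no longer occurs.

Counterfactual: set "Lower surge tank malfunctions" to not occurred.
Secondary loop unavailable [AND]: Aft heat exchanger degraded=occurs, Reserve tank malfunctions=occurs, Relief valve faulted=occurs → all inputs occur → occurs.
Primary loop inoperative [OR]: Secondary loop unavailable=occurs, #2 check valve is out=not → at least one input occurs → occurs.
Makeup line unavailable [OR]: Lower surge tank malfunctions=not, Standby feedwater pump is inoperative=not, South isolation valve is out=not, Inboard flow sensor is down=not → no input occurs → does not occur.
Emergency loop unavailable [AND]: Makeup line unavailable=not, Aft coolant pump lost=occurs, #3 bypass line malfunctions=not → not all inputs occur → does not occur.
Reactor cooling lost [OR]: Primary loop inoperative=occurs, Emergency loop unavailable=not, Forward heat exchanger 2 is down=not, Redundant reserve tank 2 failed=not → at least one input occurs → occurs.

Yes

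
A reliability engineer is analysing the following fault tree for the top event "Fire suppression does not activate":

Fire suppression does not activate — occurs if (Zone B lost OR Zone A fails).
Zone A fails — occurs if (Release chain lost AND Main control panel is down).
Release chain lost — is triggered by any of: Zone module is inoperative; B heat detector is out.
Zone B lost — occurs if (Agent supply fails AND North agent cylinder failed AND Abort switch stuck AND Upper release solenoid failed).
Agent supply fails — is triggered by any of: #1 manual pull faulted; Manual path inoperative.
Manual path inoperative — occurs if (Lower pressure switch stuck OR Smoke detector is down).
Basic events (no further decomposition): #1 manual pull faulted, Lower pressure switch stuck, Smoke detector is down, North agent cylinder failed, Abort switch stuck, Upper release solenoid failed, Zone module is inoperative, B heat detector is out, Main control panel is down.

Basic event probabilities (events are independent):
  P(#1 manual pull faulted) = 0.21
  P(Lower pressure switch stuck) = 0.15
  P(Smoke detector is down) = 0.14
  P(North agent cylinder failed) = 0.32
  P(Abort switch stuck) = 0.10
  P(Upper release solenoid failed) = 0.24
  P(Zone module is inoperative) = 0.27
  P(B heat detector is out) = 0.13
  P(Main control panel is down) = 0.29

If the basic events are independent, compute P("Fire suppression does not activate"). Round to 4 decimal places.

0.1087

P(Manual path inoperative) [OR] = 1 − (1−0.15) × (1−0.14) = 0.269000
P(Agent supply fails) [OR] = 1 − (1−0.21) × (1−0.269000) = 0.422510
P(Zone B lost) [AND] = 0.422510 × 0.32 × 0.10 × 0.24 = 0.003245
P(Release chain lost) [OR] = 1 − (1−0.27) × (1−0.13) = 0.364900
P(Zone A fails) [AND] = 0.364900 × 0.29 = 0.105821
P(Fire suppression does not activate) [OR] = 1 − (1−0.003245) × (1−0.105821) = 0.108723
Rounded to 4 decimal places: P(Fire suppression does not activate) ≈ 0.1087.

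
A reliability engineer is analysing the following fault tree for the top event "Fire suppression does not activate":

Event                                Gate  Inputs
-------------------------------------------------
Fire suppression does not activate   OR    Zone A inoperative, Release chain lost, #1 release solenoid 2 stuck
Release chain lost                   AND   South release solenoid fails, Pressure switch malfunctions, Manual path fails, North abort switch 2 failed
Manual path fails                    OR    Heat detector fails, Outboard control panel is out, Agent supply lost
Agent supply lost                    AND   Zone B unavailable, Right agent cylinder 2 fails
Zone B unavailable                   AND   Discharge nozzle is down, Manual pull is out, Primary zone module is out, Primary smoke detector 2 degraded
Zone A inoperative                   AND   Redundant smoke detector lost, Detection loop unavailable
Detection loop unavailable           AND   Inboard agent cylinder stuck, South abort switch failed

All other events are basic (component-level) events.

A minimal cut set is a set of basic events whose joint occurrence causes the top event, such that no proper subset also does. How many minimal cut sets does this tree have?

5

Detection loop unavailable [AND]: one cut set from each child combined → 1 × 1 = 1 cut set(s).
Zone A inoperative [AND]: one cut set from each child combined → 1 × 1 = 1 cut set(s).
Zone B unavailable [AND]: one cut set from each child combined → 1 × 1 × 1 × 1 = 1 cut set(s).
Agent supply lost [AND]: one cut set from each child combined → 1 × 1 = 1 cut set(s).
Manual path fails [OR]: union of children's cut sets → 3 cut set(s).
Release chain lost [AND]: one cut set from each child combined → 1 × 1 × 3 × 1 = 3 cut set(s).
Fire suppression does not activate [OR]: union of children's cut sets → 5 cut set(s).
Minimal cut sets: {Inboard agent cylinder stuck, Redundant smoke detector lost, South abort switch failed}; {Heat detector fails, North abort switch 2 failed, Pressure switch malfunctions, South release solenoid fails}; {North abort switch 2 failed, Outboard control panel is out, Pressure switch malfunctions, South release solenoid fails}; {Discharge nozzle is down, Manual pull is out, North abort switch 2 failed, Pressure switch malfunctions, Primary smoke detector 2 degraded, Primary zone module is out, Right agent cylinder 2 fails, South release solenoid fails}; {#1 release solenoid 2 stuck}.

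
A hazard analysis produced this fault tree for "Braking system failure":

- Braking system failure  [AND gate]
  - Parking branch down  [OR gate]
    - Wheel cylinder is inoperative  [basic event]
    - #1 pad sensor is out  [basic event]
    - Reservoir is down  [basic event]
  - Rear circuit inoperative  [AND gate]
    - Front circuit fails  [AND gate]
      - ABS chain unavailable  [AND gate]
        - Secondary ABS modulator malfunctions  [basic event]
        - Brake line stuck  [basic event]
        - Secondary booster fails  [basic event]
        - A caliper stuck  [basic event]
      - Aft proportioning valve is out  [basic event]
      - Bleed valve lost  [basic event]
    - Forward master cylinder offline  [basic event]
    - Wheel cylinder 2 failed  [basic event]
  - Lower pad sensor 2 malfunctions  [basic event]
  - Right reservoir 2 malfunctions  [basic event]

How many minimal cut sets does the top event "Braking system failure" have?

Parking branch down [OR]: union of children's cut sets → 3 cut set(s).
ABS chain unavailable [AND]: one cut set from each child combined → 1 × 1 × 1 × 1 = 1 cut set(s).
Front circuit fails [AND]: one cut set from each child combined → 1 × 1 × 1 = 1 cut set(s).
Rear circuit inoperative [AND]: one cut set from each child combined → 1 × 1 × 1 = 1 cut set(s).
Braking system failure [AND]: one cut set from each child combined → 3 × 1 × 1 × 1 = 3 cut set(s).
Minimal cut sets: {A caliper stuck, Aft proportioning valve is out, Bleed valve lost, Brake line stuck, Forward master cylinder offline, Lower pad sensor 2 malfunctions, Right reservoir 2 malfunctions, Secondary ABS modulator malfunctions, Secondary booster fails, Wheel cylinder 2 failed, Wheel cylinder is inoperative}; {#1 pad sensor is out, A caliper stuck, Aft proportioning valve is out, Bleed valve lost, Brake line stuck, Forward master cylinder offline, Lower pad sensor 2 malfunctions, Right reservoir 2 malfunctions, Secondary ABS modulator malfunctions, Secondary booster fails, Wheel cylinder 2 failed}; {A caliper stuck, Aft proportioning valve is out, Bleed valve lost, Brake line stuck, Forward master cylinder offline, Lower pad sensor 2 malfunctions, Reservoir is down, Right reservoir 2 malfunctions, Secondary ABS modulator malfunctions, Secondary booster fails, Wheel cylinder 2 failed}.

3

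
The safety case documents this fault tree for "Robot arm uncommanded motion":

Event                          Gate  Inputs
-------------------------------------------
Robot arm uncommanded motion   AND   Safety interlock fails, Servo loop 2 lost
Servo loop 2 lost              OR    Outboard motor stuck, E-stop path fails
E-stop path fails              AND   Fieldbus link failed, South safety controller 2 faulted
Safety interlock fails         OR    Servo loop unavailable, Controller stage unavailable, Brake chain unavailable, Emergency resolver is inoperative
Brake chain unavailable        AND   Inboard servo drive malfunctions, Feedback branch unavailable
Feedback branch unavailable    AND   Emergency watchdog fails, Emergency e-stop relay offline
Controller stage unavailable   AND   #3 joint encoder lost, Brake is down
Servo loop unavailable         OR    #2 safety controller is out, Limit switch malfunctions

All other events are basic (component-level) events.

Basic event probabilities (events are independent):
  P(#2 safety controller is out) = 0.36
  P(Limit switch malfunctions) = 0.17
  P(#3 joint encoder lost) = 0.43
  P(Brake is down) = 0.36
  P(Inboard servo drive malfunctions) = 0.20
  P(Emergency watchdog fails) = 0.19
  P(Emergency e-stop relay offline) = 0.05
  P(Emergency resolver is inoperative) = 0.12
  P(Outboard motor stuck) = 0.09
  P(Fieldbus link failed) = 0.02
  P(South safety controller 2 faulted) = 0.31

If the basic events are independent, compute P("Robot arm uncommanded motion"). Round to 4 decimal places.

0.0579

P(Servo loop unavailable) [OR] = 1 − (1−0.36) × (1−0.17) = 0.468800
P(Controller stage unavailable) [AND] = 0.43 × 0.36 = 0.154800
P(Feedback branch unavailable) [AND] = 0.19 × 0.05 = 0.009500
P(Brake chain unavailable) [AND] = 0.20 × 0.009500 = 0.001900
P(Safety interlock fails) [OR] = 1 − (1−0.468800) × (1−0.154800) × (1−0.001900) × (1−0.12) = 0.605657
P(E-stop path fails) [AND] = 0.02 × 0.31 = 0.006200
P(Servo loop 2 lost) [OR] = 1 − (1−0.09) × (1−0.006200) = 0.095642
P(Robot arm uncommanded motion) [AND] = 0.605657 × 0.095642 = 0.057926
Rounded to 4 decimal places: P(Robot arm uncommanded motion) ≈ 0.0579.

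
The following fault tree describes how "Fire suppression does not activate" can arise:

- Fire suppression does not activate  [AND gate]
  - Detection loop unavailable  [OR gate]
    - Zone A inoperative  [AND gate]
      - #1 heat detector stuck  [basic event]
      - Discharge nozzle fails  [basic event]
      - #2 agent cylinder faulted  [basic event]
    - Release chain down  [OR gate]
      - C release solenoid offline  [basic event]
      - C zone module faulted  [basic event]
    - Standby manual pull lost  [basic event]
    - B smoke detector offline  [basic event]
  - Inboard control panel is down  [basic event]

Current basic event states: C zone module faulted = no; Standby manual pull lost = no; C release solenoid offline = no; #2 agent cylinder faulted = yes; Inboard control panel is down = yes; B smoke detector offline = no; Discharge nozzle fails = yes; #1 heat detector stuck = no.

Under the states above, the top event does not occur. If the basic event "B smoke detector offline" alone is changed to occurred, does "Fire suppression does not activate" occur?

Yes

Counterfactual: set "B smoke detector offline" to occurred.
Zone A inoperative [AND]: #1 heat detector stuck=not, Discharge nozzle fails=occurs, #2 agent cylinder faulted=occurs → not all inputs occur → does not occur.
Release chain down [OR]: C release solenoid offline=not, C zone module faulted=not → no input occurs → does not occur.
Detection loop unavailable [OR]: Zone A inoperative=not, Release chain down=not, Standby manual pull lost=not, B smoke detector offline=occurs → at least one input occurs → occurs.
Fire suppression does not activate [AND]: Detection loop unavailable=occurs, Inboard control panel is down=occurs → all inputs occur → occurs.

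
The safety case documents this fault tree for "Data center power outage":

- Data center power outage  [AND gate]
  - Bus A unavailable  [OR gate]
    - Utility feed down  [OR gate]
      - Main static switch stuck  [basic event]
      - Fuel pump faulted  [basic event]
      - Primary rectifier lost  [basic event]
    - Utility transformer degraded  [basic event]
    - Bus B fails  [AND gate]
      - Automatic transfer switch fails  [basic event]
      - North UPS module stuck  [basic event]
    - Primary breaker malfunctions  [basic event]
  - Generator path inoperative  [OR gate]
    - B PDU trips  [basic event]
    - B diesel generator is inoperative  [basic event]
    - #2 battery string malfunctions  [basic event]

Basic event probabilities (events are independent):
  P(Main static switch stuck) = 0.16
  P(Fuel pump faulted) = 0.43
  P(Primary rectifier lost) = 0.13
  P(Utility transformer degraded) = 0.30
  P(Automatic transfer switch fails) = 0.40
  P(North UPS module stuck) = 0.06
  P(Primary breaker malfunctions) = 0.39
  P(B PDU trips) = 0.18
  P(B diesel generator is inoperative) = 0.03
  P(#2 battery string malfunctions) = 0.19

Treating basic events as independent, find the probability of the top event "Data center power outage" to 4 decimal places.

0.2940

P(Utility feed down) [OR] = 1 − (1−0.16) × (1−0.43) × (1−0.13) = 0.583444
P(Bus B fails) [AND] = 0.40 × 0.06 = 0.024000
P(Bus A unavailable) [OR] = 1 − (1−0.583444) × (1−0.30) × (1−0.024000) × (1−0.39) = 0.826399
P(Generator path inoperative) [OR] = 1 − (1−0.18) × (1−0.03) × (1−0.19) = 0.355726
P(Data center power outage) [AND] = 0.826399 × 0.355726 = 0.293972
Rounded to 4 decimal places: P(Data center power outage) ≈ 0.2940.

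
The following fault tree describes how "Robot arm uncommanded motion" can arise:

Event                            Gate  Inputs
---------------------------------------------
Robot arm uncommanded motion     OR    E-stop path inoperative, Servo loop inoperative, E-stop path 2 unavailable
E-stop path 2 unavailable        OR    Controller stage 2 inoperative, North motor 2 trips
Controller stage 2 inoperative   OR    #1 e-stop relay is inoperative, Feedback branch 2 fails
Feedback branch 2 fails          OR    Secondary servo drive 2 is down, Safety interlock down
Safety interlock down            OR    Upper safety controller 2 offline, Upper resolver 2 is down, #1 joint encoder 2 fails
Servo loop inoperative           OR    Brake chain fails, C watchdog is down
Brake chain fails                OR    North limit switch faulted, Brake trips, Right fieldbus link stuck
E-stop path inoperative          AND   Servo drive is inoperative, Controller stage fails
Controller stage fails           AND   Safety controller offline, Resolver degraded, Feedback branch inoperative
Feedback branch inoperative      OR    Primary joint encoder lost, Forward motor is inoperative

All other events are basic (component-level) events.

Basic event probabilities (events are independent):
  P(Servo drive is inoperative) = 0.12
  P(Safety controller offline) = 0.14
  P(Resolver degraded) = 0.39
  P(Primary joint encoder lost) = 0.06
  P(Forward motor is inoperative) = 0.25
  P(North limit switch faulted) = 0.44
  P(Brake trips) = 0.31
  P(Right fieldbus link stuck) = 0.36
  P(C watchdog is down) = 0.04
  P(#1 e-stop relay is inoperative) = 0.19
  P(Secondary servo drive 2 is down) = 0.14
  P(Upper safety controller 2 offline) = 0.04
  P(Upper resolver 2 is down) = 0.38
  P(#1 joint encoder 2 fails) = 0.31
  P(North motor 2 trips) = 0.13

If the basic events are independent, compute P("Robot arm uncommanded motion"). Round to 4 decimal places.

0.9410

P(Feedback branch inoperative) [OR] = 1 − (1−0.06) × (1−0.25) = 0.295000
P(Controller stage fails) [AND] = 0.14 × 0.39 × 0.295000 = 0.016107
P(E-stop path inoperative) [AND] = 0.12 × 0.016107 = 0.001933
P(Brake chain fails) [OR] = 1 − (1−0.44) × (1−0.31) × (1−0.36) = 0.752704
P(Servo loop inoperative) [OR] = 1 − (1−0.752704) × (1−0.04) = 0.762596
P(Safety interlock down) [OR] = 1 − (1−0.04) × (1−0.38) × (1−0.31) = 0.589312
P(Feedback branch 2 fails) [OR] = 1 − (1−0.14) × (1−0.589312) = 0.646808
P(Controller stage 2 inoperative) [OR] = 1 − (1−0.19) × (1−0.646808) = 0.713914
P(E-stop path 2 unavailable) [OR] = 1 − (1−0.713914) × (1−0.13) = 0.751105
P(Robot arm uncommanded motion) [OR] = 1 − (1−0.001933) × (1−0.762596) × (1−0.751105) = 0.941026
Rounded to 4 decimal places: P(Robot arm uncommanded motion) ≈ 0.9410.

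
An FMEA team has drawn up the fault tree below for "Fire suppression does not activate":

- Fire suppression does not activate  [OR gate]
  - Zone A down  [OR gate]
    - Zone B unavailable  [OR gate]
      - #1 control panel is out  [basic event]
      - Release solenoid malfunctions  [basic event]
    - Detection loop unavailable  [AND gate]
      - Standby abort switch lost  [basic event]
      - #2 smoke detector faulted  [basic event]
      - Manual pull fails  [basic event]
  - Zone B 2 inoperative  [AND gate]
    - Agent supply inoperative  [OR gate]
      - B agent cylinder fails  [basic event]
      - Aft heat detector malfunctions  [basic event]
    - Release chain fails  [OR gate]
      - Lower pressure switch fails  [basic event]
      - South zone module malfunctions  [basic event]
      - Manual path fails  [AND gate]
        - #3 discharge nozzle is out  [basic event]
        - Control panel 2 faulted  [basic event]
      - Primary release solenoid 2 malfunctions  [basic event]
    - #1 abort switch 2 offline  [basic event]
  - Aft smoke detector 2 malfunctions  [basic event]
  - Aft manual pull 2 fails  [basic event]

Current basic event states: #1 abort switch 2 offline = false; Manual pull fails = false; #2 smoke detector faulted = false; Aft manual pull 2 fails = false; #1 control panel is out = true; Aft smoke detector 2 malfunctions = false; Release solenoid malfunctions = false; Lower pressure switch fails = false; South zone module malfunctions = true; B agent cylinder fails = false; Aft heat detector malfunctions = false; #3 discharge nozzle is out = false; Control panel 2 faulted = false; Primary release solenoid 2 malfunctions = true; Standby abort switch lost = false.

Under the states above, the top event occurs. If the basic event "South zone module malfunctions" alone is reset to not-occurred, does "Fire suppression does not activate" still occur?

Counterfactual: set "South zone module malfunctions" to not occurred.
Zone B unavailable [OR]: #1 control panel is out=occurs, Release solenoid malfunctions=not → at least one input occurs → occurs.
Detection loop unavailable [AND]: Standby abort switch lost=not, #2 smoke detector faulted=not, Manual pull fails=not → not all inputs occur → does not occur.
Zone A down [OR]: Zone B unavailable=occurs, Detection loop unavailable=not → at least one input occurs → occurs.
Agent supply inoperative [OR]: B agent cylinder fails=not, Aft heat detector malfunctions=not → no input occurs → does not occur.
Manual path fails [AND]: #3 discharge nozzle is out=not, Control panel 2 faulted=not → not all inputs occur → does not occur.
Release chain fails [OR]: Lower pressure switch fails=not, South zone module malfunctions=not, Manual path fails=not, Primary release solenoid 2 malfunctions=occurs → at least one input occurs → occurs.
Zone B 2 inoperative [AND]: Agent supply inoperative=not, Release chain fails=occurs, #1 abort switch 2 offline=not → not all inputs occur → does not occur.
Fire suppression does not activate [OR]: Zone A down=occurs, Zone B 2 inoperative=not, Aft smoke detector 2 malfunctions=not, Aft manual pull 2 fails=not → at least one input occurs → occurs.

Yes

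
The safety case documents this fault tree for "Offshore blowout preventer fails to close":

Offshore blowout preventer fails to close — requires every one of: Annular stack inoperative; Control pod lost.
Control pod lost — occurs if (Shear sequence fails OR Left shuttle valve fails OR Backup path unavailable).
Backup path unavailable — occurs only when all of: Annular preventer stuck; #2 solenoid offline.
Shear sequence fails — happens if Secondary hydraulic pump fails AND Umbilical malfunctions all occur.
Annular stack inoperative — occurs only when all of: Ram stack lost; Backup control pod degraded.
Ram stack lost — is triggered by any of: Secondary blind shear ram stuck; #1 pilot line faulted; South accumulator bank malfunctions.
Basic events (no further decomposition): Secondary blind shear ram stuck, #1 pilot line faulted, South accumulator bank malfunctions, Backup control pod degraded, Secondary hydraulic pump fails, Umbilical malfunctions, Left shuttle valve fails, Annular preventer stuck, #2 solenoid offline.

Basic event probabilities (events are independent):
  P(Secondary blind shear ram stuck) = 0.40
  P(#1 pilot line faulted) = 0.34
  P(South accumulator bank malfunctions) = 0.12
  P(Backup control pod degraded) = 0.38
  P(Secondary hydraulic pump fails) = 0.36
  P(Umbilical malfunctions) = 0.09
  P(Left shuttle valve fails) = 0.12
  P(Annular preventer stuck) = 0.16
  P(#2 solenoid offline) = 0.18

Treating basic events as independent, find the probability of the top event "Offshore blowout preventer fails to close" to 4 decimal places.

0.0428

P(Ram stack lost) [OR] = 1 − (1−0.40) × (1−0.34) × (1−0.12) = 0.651520
P(Annular stack inoperative) [AND] = 0.651520 × 0.38 = 0.247578
P(Shear sequence fails) [AND] = 0.36 × 0.09 = 0.032400
P(Backup path unavailable) [AND] = 0.16 × 0.18 = 0.028800
P(Control pod lost) [OR] = 1 − (1−0.032400) × (1−0.12) × (1−0.028800) = 0.173035
P(Offshore blowout preventer fails to close) [AND] = 0.247578 × 0.173035 = 0.042840
Rounded to 4 decimal places: P(Offshore blowout preventer fails to close) ≈ 0.0428.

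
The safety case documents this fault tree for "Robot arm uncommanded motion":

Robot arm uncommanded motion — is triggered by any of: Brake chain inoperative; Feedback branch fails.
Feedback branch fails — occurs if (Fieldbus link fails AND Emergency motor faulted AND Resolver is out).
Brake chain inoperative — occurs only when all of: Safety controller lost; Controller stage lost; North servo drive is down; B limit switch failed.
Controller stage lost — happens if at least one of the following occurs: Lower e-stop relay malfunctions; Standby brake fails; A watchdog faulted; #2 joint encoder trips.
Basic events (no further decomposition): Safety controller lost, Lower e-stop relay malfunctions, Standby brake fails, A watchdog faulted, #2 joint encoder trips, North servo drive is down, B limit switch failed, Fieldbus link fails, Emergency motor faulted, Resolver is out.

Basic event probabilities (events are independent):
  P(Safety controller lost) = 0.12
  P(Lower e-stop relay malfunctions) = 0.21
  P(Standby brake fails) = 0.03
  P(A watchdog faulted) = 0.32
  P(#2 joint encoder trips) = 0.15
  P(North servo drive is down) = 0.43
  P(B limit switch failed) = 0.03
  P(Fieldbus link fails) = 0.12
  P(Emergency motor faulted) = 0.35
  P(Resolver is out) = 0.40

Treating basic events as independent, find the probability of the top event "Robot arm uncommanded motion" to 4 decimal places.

P(Controller stage lost) [OR] = 1 − (1−0.21) × (1−0.03) × (1−0.32) × (1−0.15) = 0.557079
P(Brake chain inoperative) [AND] = 0.12 × 0.557079 × 0.43 × 0.03 = 0.000862
P(Feedback branch fails) [AND] = 0.12 × 0.35 × 0.40 = 0.016800
P(Robot arm uncommanded motion) [OR] = 1 − (1−0.000862) × (1−0.016800) = 0.017648
Rounded to 4 decimal places: P(Robot arm uncommanded motion) ≈ 0.0176.

0.0176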